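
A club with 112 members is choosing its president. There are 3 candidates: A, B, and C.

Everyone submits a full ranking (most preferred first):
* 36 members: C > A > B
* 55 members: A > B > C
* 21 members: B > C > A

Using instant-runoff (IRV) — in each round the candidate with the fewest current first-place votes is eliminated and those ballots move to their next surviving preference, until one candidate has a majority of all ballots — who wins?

Round 1: A 55, B 21, C 36. B eliminated.
Round 2: A 55, C 57. C has a majority (≥57).

C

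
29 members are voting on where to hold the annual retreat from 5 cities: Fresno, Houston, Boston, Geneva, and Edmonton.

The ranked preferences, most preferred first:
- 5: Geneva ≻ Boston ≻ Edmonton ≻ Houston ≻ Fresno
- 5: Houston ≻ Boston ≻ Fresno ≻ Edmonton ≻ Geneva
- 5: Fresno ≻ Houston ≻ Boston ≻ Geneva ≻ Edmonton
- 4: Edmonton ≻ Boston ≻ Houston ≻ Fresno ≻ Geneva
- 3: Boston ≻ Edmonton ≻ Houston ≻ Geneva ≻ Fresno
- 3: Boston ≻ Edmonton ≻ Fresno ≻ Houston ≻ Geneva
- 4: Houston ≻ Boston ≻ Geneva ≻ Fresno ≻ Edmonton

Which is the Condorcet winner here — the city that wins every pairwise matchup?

Boston

Boston vs Fresno: 24–5
Boston vs Houston: 15–14
Boston vs Geneva: 24–5
Boston vs Edmonton: 25–4
Boston beats every other city.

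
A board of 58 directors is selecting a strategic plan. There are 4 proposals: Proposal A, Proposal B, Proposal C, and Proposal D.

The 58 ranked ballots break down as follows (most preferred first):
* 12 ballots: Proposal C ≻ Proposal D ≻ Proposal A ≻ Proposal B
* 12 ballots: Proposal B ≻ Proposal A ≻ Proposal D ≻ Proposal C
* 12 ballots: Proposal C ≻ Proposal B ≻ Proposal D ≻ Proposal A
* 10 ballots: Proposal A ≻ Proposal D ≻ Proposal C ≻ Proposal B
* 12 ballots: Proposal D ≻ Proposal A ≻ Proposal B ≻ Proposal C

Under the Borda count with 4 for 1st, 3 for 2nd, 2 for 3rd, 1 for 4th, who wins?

Proposal D

Proposal A: 12×2 + 12×3 + 12×1 + 10×4 + 12×3 = 148
Proposal B: 12×1 + 12×4 + 12×3 + 10×1 + 12×2 = 130
Proposal C: 12×4 + 12×1 + 12×4 + 10×2 + 12×1 = 140
Proposal D: 12×3 + 12×2 + 12×2 + 10×3 + 12×4 = 162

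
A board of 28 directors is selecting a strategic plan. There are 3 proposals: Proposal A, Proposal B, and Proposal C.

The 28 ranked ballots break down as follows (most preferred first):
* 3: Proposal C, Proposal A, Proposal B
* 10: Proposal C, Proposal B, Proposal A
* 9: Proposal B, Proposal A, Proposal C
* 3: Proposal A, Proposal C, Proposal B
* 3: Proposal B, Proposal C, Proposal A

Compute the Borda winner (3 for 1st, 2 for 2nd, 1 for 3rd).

Proposal B

Proposal A: 3×2 + 10×1 + 9×2 + 3×3 + 3×1 = 46
Proposal B: 3×1 + 10×2 + 9×3 + 3×1 + 3×3 = 62
Proposal C: 3×3 + 10×3 + 9×1 + 3×2 + 3×2 = 60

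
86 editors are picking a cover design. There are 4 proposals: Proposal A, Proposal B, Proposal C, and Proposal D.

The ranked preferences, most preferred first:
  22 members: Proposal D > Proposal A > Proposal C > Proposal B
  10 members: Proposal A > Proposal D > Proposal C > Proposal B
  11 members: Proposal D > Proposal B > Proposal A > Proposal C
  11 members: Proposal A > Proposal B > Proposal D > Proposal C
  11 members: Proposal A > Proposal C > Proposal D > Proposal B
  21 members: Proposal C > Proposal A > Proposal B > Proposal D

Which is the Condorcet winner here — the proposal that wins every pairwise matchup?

Proposal A

Proposal A vs Proposal B: 75–11
Proposal A vs Proposal C: 65–21
Proposal A vs Proposal D: 53–33
Proposal A beats every other proposal.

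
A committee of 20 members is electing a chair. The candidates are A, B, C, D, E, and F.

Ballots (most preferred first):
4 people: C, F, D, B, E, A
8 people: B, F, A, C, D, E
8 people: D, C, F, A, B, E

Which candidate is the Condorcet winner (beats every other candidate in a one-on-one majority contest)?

C

C vs A: 12–8
C vs B: 12–8
C vs D: 12–8
C vs E: 20–0
C vs F: 12–8
C beats every other candidate.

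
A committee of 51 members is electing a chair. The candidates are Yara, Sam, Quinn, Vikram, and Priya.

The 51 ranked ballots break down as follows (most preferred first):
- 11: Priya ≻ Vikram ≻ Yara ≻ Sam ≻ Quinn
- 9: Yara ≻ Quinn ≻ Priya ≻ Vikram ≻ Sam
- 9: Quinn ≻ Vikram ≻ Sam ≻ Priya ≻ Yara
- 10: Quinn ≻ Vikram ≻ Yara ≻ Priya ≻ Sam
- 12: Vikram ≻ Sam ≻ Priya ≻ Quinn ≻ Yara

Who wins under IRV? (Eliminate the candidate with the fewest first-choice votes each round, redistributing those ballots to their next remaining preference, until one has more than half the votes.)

Round 1: Yara 9, Sam 0, Quinn 19, Vikram 12, Priya 11. Sam eliminated.
Round 2: Yara 9, Quinn 19, Vikram 12, Priya 11. Yara eliminated.
Round 3: Quinn 28, Vikram 12, Priya 11. Quinn has a majority (≥26).

Quinn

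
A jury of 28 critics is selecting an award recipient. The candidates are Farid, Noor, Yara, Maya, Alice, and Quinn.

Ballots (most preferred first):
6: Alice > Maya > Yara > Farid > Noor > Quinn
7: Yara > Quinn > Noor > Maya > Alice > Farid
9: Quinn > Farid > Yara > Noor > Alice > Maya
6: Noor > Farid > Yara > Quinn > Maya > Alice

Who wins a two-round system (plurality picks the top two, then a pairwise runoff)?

Yara

Round 1 first-place votes: Farid 0, Noor 6, Yara 7, Maya 0, Alice 6, Quinn 9. Quinn and Yara advance.
Runoff: Quinn is ranked above Yara on 9 ballots, Yara above Quinn on 19.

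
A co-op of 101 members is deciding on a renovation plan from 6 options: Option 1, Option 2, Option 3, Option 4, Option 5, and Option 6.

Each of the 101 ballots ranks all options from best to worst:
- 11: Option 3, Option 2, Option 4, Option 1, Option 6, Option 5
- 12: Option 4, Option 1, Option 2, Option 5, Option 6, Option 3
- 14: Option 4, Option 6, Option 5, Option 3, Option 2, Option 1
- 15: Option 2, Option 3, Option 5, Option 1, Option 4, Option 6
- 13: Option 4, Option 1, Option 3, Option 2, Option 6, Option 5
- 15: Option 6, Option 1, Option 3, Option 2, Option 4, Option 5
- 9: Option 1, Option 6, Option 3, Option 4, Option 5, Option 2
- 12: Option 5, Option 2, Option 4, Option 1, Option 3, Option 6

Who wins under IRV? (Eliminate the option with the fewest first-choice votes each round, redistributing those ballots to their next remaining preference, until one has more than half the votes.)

Round 1: Option 1 9, Option 2 15, Option 3 11, Option 4 39, Option 5 12, Option 6 15. Option 1 eliminated.
Round 2: Option 2 15, Option 3 11, Option 4 39, Option 5 12, Option 6 24. Option 3 eliminated.
Round 3: Option 2 26, Option 4 39, Option 5 12, Option 6 24. Option 5 eliminated.
Round 4: Option 2 38, Option 4 39, Option 6 24. Option 6 eliminated.
Round 5: Option 2 53, Option 4 48. Option 2 has a majority (≥51).

Option 2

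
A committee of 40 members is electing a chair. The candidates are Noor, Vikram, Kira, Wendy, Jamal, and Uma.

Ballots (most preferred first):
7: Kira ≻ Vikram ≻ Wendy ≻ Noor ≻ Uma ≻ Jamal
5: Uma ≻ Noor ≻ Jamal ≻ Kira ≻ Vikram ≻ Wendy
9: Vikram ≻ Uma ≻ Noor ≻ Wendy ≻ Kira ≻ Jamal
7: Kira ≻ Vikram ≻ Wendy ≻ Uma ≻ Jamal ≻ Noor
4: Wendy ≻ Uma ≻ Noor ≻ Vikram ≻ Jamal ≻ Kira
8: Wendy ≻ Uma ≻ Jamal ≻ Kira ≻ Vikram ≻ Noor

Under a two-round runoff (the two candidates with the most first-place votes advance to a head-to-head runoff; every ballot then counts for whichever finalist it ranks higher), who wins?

Wendy

Round 1 first-place votes: Noor 0, Vikram 9, Kira 14, Wendy 12, Jamal 0, Uma 5. Kira and Wendy advance.
Runoff: Kira is ranked above Wendy on 19 ballots, Wendy above Kira on 21.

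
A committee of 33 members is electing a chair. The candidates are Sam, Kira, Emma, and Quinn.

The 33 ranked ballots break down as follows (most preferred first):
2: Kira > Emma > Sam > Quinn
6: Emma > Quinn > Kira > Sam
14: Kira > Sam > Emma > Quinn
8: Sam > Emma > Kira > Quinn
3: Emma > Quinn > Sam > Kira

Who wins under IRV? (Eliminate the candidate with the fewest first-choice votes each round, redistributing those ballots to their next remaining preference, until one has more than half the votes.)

Round 1: Sam 8, Kira 16, Emma 9, Quinn 0. Quinn eliminated.
Round 2: Sam 8, Kira 16, Emma 9. Sam eliminated.
Round 3: Kira 16, Emma 17. Emma has a majority (≥17).

Emma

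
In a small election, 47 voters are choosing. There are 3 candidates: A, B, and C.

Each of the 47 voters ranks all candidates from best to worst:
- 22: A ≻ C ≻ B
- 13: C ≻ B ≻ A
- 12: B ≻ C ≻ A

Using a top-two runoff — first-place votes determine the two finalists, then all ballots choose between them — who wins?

C

Round 1 first-place votes: A 22, B 12, C 13. A and C advance.
Runoff: A is ranked above C on 22 ballots, C above A on 25.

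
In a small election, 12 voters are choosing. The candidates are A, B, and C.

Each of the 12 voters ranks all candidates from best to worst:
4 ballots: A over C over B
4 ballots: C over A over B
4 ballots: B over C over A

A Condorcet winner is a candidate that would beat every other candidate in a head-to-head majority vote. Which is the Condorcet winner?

C vs A: 8–4
C vs B: 8–4
C beats every other candidate.

C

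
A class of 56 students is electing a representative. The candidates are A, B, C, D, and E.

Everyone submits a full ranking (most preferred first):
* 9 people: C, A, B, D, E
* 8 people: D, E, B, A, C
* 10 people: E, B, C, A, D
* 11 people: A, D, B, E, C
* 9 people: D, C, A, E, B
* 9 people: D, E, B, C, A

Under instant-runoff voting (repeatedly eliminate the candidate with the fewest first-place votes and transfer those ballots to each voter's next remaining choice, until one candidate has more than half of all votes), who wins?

Round 1: A 11, B 0, C 9, D 26, E 10. B eliminated.
Round 2: A 11, C 9, D 26, E 10. C eliminated.
Round 3: A 20, D 26, E 10. E eliminated.
Round 4: A 30, D 26. A has a majority (≥29).

A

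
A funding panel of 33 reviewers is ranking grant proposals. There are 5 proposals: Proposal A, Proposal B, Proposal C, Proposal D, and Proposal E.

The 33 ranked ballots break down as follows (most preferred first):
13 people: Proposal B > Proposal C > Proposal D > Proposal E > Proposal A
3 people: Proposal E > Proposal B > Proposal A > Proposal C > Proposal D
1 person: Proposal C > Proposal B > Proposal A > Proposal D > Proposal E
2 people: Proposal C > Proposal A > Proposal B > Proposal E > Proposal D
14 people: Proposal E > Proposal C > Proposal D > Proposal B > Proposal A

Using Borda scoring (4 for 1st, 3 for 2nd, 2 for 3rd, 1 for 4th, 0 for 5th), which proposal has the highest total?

Proposal C

Proposal A: 13×0 + 3×2 + 1×2 + 2×3 + 14×0 = 14
Proposal B: 13×4 + 3×3 + 1×3 + 2×2 + 14×1 = 82
Proposal C: 13×3 + 3×1 + 1×4 + 2×4 + 14×3 = 96
Proposal D: 13×2 + 3×0 + 1×1 + 2×0 + 14×2 = 55
Proposal E: 13×1 + 3×4 + 1×0 + 2×1 + 14×4 = 83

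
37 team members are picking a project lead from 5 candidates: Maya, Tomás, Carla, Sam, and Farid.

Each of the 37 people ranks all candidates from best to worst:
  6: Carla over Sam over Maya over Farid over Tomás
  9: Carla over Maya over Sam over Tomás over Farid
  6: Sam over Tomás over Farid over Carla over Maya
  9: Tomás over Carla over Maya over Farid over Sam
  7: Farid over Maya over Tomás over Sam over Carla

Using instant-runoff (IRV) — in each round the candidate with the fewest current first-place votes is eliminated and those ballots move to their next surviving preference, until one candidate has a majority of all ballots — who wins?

Round 1: Maya 0, Tomás 9, Carla 15, Sam 6, Farid 7. Maya eliminated.
Round 2: Tomás 9, Carla 15, Sam 6, Farid 7. Sam eliminated.
Round 3: Tomás 15, Carla 15, Farid 7. Farid eliminated.
Round 4: Tomás 22, Carla 15. Tomás has a majority (≥19).

Tomás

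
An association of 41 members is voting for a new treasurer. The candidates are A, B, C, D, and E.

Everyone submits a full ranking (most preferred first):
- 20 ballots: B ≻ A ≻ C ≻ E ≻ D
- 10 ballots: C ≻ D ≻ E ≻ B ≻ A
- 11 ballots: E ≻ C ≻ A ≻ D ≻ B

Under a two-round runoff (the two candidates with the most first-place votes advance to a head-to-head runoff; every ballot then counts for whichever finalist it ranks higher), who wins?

E

Round 1 first-place votes: A 0, B 20, C 10, D 0, E 11. B and E advance.
Runoff: B is ranked above E on 20 ballots, E above B on 21.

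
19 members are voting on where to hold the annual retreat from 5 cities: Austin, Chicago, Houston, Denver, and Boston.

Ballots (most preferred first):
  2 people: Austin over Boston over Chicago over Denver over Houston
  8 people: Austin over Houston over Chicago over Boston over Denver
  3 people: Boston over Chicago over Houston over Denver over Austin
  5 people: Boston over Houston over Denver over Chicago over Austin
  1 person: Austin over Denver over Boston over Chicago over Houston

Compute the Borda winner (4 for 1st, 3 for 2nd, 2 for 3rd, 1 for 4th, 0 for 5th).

Boston

Austin: 2×4 + 8×4 + 3×0 + 5×0 + 1×4 = 44
Chicago: 2×2 + 8×2 + 3×3 + 5×1 + 1×1 = 35
Houston: 2×0 + 8×3 + 3×2 + 5×3 + 1×0 = 45
Denver: 2×1 + 8×0 + 3×1 + 5×2 + 1×3 = 18
Boston: 2×3 + 8×1 + 3×4 + 5×4 + 1×2 = 48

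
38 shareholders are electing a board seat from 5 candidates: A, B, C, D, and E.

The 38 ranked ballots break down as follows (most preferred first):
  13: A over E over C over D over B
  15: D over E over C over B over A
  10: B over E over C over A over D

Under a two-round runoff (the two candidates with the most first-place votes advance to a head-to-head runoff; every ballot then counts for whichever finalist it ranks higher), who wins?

Round 1 first-place votes: A 13, B 10, C 0, D 15, E 0. D and A advance.
Runoff: D is ranked above A on 15 ballots, A above D on 23.

A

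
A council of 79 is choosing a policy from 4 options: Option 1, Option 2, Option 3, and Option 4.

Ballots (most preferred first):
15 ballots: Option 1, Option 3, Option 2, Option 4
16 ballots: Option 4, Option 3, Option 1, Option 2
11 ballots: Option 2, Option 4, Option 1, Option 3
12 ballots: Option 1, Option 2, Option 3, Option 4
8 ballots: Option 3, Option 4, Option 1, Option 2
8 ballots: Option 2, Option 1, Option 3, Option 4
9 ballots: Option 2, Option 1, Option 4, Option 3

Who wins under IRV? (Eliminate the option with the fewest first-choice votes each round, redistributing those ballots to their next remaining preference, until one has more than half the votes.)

Option 1

Round 1: Option 1 27, Option 2 28, Option 3 8, Option 4 16. Option 3 eliminated.
Round 2: Option 1 27, Option 2 28, Option 4 24. Option 4 eliminated.
Round 3: Option 1 51, Option 2 28. Option 1 has a majority (≥40).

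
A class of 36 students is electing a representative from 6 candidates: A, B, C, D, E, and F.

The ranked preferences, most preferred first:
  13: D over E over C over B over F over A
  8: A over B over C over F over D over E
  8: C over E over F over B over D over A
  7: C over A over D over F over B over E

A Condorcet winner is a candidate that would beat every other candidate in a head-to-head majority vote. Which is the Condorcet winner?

C

C vs A: 28–8
C vs B: 28–8
C vs D: 23–13
C vs E: 23–13
C vs F: 36–0
C beats every other candidate.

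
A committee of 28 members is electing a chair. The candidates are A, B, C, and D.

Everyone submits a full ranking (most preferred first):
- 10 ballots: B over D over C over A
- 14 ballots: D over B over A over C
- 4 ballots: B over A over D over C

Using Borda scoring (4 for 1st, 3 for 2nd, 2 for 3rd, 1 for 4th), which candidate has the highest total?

A: 10×1 + 14×2 + 4×3 = 50
B: 10×4 + 14×3 + 4×4 = 98
C: 10×2 + 14×1 + 4×1 = 38
D: 10×3 + 14×4 + 4×2 = 94

B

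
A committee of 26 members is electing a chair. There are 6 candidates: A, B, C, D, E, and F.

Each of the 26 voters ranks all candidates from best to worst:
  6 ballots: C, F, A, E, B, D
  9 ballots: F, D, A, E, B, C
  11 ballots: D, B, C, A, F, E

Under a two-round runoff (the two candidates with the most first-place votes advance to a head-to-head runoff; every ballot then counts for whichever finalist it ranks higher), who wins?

F

Round 1 first-place votes: A 0, B 0, C 6, D 11, E 0, F 9. D and F advance.
Runoff: D is ranked above F on 11 ballots, F above D on 15.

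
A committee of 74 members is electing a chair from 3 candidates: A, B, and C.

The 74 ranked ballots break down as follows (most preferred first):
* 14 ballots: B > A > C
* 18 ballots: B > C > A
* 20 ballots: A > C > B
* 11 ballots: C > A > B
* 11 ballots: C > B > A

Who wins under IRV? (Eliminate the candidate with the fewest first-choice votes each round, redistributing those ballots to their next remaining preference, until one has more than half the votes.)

Round 1: A 20, B 32, C 22. A eliminated.
Round 2: B 32, C 42. C has a majority (≥38).

C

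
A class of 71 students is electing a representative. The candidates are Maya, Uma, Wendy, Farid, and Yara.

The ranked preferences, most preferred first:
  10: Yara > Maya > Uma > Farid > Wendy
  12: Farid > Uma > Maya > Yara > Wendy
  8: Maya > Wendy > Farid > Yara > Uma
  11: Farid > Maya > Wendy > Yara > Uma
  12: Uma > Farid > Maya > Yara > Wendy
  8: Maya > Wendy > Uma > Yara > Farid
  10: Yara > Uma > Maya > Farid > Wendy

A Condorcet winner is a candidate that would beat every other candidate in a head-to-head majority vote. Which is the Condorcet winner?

Maya

Maya vs Uma: 37–34
Maya vs Wendy: 71–0
Maya vs Farid: 36–35
Maya vs Yara: 51–20
Maya beats every other candidate.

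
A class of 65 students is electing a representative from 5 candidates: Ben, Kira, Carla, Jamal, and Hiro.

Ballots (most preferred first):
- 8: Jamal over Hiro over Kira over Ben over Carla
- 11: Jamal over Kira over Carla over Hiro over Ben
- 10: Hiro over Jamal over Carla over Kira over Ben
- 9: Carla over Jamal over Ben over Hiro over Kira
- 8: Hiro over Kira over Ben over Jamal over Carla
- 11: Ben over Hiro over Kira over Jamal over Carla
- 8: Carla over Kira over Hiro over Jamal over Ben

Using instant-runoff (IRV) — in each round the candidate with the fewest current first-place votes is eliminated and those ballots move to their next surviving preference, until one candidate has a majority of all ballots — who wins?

Hiro

Round 1: Ben 11, Kira 0, Carla 17, Jamal 19, Hiro 18. Kira eliminated.
Round 2: Ben 11, Carla 17, Jamal 19, Hiro 18. Ben eliminated.
Round 3: Carla 17, Jamal 19, Hiro 29. Carla eliminated.
Round 4: Jamal 28, Hiro 37. Hiro has a majority (≥33).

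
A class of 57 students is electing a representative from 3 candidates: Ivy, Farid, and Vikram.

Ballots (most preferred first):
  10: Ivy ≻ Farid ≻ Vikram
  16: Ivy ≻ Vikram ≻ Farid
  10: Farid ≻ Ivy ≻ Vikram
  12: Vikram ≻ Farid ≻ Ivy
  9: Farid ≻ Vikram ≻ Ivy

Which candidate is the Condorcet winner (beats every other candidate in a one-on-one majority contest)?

Farid vs Ivy: 31–26
Farid vs Vikram: 29–28
Farid beats every other candidate.

Farid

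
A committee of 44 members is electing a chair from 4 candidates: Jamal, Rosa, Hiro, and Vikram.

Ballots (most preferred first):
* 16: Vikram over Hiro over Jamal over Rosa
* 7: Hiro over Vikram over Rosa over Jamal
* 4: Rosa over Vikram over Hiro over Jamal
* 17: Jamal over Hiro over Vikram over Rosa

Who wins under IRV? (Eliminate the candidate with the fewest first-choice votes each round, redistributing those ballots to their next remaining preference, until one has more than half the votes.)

Round 1: Jamal 17, Rosa 4, Hiro 7, Vikram 16. Rosa eliminated.
Round 2: Jamal 17, Hiro 7, Vikram 20. Hiro eliminated.
Round 3: Jamal 17, Vikram 27. Vikram has a majority (≥23).

Vikram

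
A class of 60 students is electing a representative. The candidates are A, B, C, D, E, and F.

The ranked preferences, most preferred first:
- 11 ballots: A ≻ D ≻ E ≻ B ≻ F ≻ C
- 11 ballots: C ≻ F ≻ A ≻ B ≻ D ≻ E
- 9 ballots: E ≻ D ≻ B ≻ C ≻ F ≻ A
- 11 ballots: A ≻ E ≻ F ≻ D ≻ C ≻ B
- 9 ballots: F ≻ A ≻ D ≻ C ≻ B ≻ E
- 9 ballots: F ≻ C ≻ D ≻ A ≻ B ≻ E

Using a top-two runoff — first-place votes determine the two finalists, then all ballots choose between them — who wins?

Round 1 first-place votes: A 22, B 0, C 11, D 0, E 9, F 18. A and F advance.
Runoff: A is ranked above F on 22 ballots, F above A on 38.

F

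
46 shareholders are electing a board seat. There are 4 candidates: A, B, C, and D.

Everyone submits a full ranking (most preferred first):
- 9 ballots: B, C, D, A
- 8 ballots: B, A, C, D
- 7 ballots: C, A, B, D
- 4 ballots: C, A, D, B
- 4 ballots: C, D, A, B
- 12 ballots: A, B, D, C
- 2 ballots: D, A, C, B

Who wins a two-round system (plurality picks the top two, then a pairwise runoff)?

B

Round 1 first-place votes: A 12, B 17, C 15, D 2. B and C advance.
Runoff: B is ranked above C on 29 ballots, C above B on 17.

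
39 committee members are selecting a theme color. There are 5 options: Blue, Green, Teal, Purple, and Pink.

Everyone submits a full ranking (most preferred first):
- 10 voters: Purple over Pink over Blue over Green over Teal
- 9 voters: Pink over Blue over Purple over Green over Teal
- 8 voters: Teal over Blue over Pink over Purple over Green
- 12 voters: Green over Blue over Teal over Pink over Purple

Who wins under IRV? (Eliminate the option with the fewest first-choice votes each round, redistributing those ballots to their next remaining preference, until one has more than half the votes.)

Pink

Round 1: Blue 0, Green 12, Teal 8, Purple 10, Pink 9. Blue eliminated.
Round 2: Green 12, Teal 8, Purple 10, Pink 9. Teal eliminated.
Round 3: Green 12, Purple 10, Pink 17. Purple eliminated.
Round 4: Green 12, Pink 27. Pink has a majority (≥20).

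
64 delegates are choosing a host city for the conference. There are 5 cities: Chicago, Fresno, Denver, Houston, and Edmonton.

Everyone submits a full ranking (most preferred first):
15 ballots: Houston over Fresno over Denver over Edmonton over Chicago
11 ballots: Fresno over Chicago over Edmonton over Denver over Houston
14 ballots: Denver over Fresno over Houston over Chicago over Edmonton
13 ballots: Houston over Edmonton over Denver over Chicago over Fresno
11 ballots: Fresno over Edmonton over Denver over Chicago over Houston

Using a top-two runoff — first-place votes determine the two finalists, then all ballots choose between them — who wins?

Fresno

Round 1 first-place votes: Chicago 0, Fresno 22, Denver 14, Houston 28, Edmonton 0. Houston and Fresno advance.
Runoff: Houston is ranked above Fresno on 28 ballots, Fresno above Houston on 36.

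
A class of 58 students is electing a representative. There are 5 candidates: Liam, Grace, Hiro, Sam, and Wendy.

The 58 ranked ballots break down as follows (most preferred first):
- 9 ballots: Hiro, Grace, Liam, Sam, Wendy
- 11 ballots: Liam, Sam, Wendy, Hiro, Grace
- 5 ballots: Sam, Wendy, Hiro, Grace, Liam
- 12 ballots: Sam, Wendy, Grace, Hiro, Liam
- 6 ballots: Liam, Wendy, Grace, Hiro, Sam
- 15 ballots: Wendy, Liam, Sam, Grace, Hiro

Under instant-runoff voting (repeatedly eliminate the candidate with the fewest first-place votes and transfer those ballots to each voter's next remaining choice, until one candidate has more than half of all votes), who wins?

Liam

Round 1: Liam 17, Grace 0, Hiro 9, Sam 17, Wendy 15. Grace eliminated.
Round 2: Liam 17, Hiro 9, Sam 17, Wendy 15. Hiro eliminated.
Round 3: Liam 26, Sam 17, Wendy 15. Wendy eliminated.
Round 4: Liam 41, Sam 17. Liam has a majority (≥30).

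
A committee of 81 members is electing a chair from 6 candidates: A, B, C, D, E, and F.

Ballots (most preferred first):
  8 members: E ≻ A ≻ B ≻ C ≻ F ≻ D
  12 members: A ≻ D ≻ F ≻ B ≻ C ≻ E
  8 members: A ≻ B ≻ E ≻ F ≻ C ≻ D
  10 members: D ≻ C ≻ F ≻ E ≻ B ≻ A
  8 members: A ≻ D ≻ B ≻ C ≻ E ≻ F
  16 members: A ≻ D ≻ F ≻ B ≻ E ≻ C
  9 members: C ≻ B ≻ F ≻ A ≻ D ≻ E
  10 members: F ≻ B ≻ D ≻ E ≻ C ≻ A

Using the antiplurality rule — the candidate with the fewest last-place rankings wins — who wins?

Last-place votes: A 20, B 0, C 16, D 16, E 21, F 8.

B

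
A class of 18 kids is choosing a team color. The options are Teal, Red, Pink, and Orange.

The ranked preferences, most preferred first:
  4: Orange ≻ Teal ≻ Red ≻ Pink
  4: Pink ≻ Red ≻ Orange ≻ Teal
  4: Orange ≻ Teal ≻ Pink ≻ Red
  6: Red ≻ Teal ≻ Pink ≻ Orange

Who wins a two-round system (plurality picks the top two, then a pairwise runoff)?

Red

Round 1 first-place votes: Teal 0, Red 6, Pink 4, Orange 8. Orange and Red advance.
Runoff: Orange is ranked above Red on 8 ballots, Red above Orange on 10.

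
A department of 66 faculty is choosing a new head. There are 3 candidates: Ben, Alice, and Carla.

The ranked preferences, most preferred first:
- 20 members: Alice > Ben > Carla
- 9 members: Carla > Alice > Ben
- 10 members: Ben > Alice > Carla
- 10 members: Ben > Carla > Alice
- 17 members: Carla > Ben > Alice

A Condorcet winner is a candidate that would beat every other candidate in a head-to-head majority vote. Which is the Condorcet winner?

Ben vs Alice: 37–29
Ben vs Carla: 40–26
Ben beats every other candidate.

Ben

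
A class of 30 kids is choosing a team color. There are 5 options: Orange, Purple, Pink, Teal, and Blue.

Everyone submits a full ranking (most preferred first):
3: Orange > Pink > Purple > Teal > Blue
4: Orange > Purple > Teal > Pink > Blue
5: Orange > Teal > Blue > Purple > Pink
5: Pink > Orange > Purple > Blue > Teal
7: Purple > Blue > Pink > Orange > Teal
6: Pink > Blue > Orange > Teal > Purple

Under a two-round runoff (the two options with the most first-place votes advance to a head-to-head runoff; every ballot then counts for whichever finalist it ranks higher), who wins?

Round 1 first-place votes: Orange 12, Purple 7, Pink 11, Teal 0, Blue 0. Orange and Pink advance.
Runoff: Orange is ranked above Pink on 12 ballots, Pink above Orange on 18.

Pink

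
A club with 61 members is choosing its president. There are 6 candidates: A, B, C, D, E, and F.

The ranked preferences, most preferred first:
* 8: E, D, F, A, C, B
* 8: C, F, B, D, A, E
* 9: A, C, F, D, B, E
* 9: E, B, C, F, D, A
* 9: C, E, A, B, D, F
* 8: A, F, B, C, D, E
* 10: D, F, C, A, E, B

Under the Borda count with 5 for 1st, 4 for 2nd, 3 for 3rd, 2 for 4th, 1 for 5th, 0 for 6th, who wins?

A: 8×2 + 8×1 + 9×5 + 9×0 + 9×3 + 8×5 + 10×2 = 156
B: 8×0 + 8×3 + 9×1 + 9×4 + 9×2 + 8×3 + 10×0 = 111
C: 8×1 + 8×5 + 9×4 + 9×3 + 9×5 + 8×2 + 10×3 = 202
D: 8×4 + 8×2 + 9×2 + 9×1 + 9×1 + 8×1 + 10×5 = 142
E: 8×5 + 8×0 + 9×0 + 9×5 + 9×4 + 8×0 + 10×1 = 131
F: 8×3 + 8×4 + 9×3 + 9×2 + 9×0 + 8×4 + 10×4 = 173

C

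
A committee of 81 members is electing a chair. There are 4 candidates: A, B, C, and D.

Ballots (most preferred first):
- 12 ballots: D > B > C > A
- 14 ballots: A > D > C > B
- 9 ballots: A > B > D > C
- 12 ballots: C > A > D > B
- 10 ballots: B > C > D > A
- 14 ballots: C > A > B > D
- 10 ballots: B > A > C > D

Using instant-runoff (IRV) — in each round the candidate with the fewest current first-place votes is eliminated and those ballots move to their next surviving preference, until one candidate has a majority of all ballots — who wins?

Round 1: A 23, B 20, C 26, D 12. D eliminated.
Round 2: A 23, B 32, C 26. A eliminated.
Round 3: B 41, C 40. B has a majority (≥41).

B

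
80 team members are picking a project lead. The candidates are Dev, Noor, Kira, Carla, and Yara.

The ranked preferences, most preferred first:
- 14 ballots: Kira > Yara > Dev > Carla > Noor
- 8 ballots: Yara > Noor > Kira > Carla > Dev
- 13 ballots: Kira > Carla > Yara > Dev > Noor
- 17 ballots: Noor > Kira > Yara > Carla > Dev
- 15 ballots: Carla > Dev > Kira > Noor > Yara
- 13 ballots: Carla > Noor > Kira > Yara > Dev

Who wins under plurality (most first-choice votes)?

First-place votes: Dev 0, Noor 17, Kira 27, Carla 28, Yara 8.

Carla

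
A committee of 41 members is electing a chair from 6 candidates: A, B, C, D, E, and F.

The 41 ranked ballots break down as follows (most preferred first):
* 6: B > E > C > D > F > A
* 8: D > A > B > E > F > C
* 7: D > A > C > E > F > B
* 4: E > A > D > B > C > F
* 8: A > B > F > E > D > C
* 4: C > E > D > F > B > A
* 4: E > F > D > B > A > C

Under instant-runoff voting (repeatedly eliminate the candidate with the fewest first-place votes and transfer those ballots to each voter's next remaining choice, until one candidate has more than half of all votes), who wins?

E

Round 1: A 8, B 6, C 4, D 15, E 8, F 0. F eliminated.
Round 2: A 8, B 6, C 4, D 15, E 8. C eliminated.
Round 3: A 8, B 6, D 15, E 12. B eliminated.
Round 4: A 8, D 15, E 18. A eliminated.
Round 5: D 15, E 26. E has a majority (≥21).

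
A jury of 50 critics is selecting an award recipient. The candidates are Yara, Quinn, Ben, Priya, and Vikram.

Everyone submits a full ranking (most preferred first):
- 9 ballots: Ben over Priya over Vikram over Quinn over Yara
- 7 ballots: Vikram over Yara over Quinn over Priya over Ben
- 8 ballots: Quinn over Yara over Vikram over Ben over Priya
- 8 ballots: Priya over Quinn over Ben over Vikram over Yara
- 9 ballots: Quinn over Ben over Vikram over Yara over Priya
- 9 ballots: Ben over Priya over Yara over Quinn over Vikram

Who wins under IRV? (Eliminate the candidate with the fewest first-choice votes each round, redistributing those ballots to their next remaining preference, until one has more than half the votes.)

Round 1: Yara 0, Quinn 17, Ben 18, Priya 8, Vikram 7. Yara eliminated.
Round 2: Quinn 17, Ben 18, Priya 8, Vikram 7. Vikram eliminated.
Round 3: Quinn 24, Ben 18, Priya 8. Priya eliminated.
Round 4: Quinn 32, Ben 18. Quinn has a majority (≥26).

Quinn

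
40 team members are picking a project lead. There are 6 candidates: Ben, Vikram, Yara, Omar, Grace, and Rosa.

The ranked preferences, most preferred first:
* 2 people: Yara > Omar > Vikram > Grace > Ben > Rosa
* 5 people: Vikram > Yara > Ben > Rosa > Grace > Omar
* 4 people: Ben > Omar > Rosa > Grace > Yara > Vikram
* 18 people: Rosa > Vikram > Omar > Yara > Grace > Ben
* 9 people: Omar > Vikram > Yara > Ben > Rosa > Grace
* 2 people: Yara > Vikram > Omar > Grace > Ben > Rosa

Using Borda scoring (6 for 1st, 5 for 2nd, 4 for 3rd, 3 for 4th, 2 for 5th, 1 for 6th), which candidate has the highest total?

Ben: 2×2 + 5×4 + 4×6 + 18×1 + 9×3 + 2×2 = 97
Vikram: 2×4 + 5×6 + 4×1 + 18×5 + 9×5 + 2×5 = 187
Yara: 2×6 + 5×5 + 4×2 + 18×3 + 9×4 + 2×6 = 147
Omar: 2×5 + 5×1 + 4×5 + 18×4 + 9×6 + 2×4 = 169
Grace: 2×3 + 5×2 + 4×3 + 18×2 + 9×1 + 2×3 = 79
Rosa: 2×1 + 5×3 + 4×4 + 18×6 + 9×2 + 2×1 = 161

Vikram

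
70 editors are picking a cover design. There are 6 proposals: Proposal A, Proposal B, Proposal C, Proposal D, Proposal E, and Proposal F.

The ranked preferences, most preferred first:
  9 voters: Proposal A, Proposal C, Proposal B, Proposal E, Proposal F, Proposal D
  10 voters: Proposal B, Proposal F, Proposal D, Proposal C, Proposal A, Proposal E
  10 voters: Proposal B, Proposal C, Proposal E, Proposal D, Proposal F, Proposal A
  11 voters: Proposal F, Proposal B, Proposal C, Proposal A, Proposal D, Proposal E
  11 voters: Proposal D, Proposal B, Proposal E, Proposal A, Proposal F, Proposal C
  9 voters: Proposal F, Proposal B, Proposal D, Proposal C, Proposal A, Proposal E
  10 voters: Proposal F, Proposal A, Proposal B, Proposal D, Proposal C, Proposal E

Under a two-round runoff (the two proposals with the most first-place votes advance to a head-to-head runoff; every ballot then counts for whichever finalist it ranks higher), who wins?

Proposal B

Round 1 first-place votes: Proposal A 9, Proposal B 20, Proposal C 0, Proposal D 11, Proposal E 0, Proposal F 30. Proposal F and Proposal B advance.
Runoff: Proposal F is ranked above Proposal B on 30 ballots, Proposal B above Proposal F on 40.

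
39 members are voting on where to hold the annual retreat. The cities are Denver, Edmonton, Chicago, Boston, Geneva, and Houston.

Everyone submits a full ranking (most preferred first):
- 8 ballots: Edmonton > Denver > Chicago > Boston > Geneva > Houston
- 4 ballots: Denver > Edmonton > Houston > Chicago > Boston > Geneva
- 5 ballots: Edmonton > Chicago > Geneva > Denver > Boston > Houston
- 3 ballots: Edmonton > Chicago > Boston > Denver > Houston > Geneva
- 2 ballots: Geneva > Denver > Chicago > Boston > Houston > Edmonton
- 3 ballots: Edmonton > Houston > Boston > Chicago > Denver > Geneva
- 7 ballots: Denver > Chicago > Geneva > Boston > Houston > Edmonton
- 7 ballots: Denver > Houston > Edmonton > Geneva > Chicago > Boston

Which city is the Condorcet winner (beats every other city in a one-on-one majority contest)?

Denver

Denver vs Edmonton: 20–19
Denver vs Chicago: 28–11
Denver vs Boston: 33–6
Denver vs Geneva: 32–7
Denver vs Houston: 36–3
Denver beats every other city.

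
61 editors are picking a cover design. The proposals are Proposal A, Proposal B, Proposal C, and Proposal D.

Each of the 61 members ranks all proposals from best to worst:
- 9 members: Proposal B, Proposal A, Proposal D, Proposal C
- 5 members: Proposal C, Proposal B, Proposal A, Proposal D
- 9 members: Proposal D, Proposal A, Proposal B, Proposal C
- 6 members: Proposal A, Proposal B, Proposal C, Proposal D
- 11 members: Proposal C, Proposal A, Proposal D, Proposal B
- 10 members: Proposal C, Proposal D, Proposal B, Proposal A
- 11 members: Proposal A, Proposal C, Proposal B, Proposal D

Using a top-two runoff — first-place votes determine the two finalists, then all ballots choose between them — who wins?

Proposal A

Round 1 first-place votes: Proposal A 17, Proposal B 9, Proposal C 26, Proposal D 9. Proposal C and Proposal A advance.
Runoff: Proposal C is ranked above Proposal A on 26 ballots, Proposal A above Proposal C on 35.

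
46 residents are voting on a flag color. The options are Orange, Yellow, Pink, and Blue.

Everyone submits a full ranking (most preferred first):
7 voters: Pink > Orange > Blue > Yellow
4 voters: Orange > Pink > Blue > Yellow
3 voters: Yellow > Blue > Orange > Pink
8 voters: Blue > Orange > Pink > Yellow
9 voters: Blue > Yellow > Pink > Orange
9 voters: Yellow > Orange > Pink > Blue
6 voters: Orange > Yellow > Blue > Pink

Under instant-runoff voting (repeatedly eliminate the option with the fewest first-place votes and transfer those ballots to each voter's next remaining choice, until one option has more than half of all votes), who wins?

Round 1: Orange 10, Yellow 12, Pink 7, Blue 17. Pink eliminated.
Round 2: Orange 17, Yellow 12, Blue 17. Yellow eliminated.
Round 3: Orange 26, Blue 20. Orange has a majority (≥24).

Orange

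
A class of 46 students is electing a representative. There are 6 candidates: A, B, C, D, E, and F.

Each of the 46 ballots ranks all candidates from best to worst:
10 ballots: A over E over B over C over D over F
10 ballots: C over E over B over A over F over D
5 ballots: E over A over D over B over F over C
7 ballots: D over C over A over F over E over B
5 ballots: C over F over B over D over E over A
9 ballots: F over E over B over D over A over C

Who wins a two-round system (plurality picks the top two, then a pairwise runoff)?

A

Round 1 first-place votes: A 10, B 0, C 15, D 7, E 5, F 9. C and A advance.
Runoff: C is ranked above A on 22 ballots, A above C on 24.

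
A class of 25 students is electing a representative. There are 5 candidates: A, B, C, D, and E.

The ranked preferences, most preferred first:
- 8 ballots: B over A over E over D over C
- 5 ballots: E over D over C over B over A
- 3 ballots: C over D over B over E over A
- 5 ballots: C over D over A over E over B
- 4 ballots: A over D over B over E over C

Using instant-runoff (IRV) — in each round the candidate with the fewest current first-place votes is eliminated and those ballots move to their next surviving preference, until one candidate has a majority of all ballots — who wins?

Round 1: A 4, B 8, C 8, D 0, E 5. D eliminated.
Round 2: A 4, B 8, C 8, E 5. A eliminated.
Round 3: B 12, C 8, E 5. E eliminated.
Round 4: B 12, C 13. C has a majority (≥13).

C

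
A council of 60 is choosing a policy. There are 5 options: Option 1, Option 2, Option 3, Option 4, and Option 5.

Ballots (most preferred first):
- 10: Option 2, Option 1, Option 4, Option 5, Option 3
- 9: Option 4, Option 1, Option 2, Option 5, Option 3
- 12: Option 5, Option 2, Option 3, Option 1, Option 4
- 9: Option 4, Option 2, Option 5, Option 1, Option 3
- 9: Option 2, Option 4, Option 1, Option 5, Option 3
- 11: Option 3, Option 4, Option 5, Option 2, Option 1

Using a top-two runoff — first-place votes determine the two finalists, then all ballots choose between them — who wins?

Option 2

Round 1 first-place votes: Option 1 0, Option 2 19, Option 3 11, Option 4 18, Option 5 12. Option 2 and Option 4 advance.
Runoff: Option 2 is ranked above Option 4 on 31 ballots, Option 4 above Option 2 on 29.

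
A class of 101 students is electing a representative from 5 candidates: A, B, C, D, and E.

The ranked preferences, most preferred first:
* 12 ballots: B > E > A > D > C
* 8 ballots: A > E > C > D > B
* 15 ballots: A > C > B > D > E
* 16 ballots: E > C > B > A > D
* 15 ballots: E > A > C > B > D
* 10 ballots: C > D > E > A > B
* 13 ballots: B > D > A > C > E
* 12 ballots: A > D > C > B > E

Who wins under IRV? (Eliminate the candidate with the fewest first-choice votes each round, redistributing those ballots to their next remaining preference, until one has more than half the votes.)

Round 1: A 35, B 25, C 10, D 0, E 31. D eliminated.
Round 2: A 35, B 25, C 10, E 31. C eliminated.
Round 3: A 35, B 25, E 41. B eliminated.
Round 4: A 48, E 53. E has a majority (≥51).

E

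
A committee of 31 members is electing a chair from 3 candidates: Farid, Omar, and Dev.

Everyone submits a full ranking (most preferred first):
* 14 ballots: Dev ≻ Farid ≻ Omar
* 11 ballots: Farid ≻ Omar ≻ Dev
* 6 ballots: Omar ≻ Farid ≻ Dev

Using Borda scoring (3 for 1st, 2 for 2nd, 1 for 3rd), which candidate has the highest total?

Farid: 14×2 + 11×3 + 6×2 = 73
Omar: 14×1 + 11×2 + 6×3 = 54
Dev: 14×3 + 11×1 + 6×1 = 59

Farid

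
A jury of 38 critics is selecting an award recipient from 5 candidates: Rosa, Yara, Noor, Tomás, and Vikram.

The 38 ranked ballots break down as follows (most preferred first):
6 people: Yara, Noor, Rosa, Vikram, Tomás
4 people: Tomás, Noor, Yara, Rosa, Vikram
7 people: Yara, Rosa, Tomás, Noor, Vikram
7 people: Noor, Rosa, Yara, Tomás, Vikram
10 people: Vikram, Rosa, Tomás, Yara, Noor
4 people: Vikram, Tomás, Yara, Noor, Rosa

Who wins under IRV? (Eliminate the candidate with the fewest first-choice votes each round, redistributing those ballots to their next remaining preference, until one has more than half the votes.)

Yara

Round 1: Rosa 0, Yara 13, Noor 7, Tomás 4, Vikram 14. Rosa eliminated.
Round 2: Yara 13, Noor 7, Tomás 4, Vikram 14. Tomás eliminated.
Round 3: Yara 13, Noor 11, Vikram 14. Noor eliminated.
Round 4: Yara 24, Vikram 14. Yara has a majority (≥20).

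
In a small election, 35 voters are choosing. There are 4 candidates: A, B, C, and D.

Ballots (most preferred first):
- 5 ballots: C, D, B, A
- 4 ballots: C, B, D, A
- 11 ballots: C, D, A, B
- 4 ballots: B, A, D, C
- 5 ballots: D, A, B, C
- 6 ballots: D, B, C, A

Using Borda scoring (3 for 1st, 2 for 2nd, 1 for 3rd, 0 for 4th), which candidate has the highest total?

A: 5×0 + 4×0 + 11×1 + 4×2 + 5×2 + 6×0 = 29
B: 5×1 + 4×2 + 11×0 + 4×3 + 5×1 + 6×2 = 42
C: 5×3 + 4×3 + 11×3 + 4×0 + 5×0 + 6×1 = 66
D: 5×2 + 4×1 + 11×2 + 4×1 + 5×3 + 6×3 = 73

D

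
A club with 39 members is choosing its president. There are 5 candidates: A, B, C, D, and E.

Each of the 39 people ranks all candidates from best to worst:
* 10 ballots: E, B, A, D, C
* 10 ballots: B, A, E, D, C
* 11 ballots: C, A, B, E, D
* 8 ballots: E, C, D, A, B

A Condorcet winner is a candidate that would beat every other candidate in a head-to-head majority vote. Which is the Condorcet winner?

B vs A: 20–19
B vs C: 20–19
B vs D: 31–8
B vs E: 21–18
B beats every other candidate.

B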